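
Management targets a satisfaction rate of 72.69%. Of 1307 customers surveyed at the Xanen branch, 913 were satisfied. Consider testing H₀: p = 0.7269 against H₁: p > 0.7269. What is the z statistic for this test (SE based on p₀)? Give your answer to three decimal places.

p̂ = 913/1307 = 0.69855.
Standard error under H₀: √(0.7269×0.2731/1307) = 0.01232.
z = (0.69855 − 0.7269)/0.01232 = -0.02835/0.01232 = -2.301.

z = -2.301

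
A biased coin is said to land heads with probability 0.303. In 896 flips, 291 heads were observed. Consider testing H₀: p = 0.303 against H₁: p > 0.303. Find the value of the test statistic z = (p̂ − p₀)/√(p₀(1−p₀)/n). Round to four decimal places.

z = 1.4184

p̂ = 291/896 = 0.324777.
Standard error under H₀: √(0.303×0.697/896) = 0.015353.
z = (0.324777 − 0.303)/0.015353 = 0.021777/0.015353 = 1.4184.
p-value = P(Z > 1.418) ≈ 0.0780.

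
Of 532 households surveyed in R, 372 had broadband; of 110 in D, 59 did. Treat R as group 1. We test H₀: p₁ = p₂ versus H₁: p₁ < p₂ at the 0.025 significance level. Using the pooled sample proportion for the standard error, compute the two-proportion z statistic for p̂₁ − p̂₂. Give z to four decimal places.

p̂₁ = 372/532 = 0.699248, p̂₂ = 59/110 = 0.536364.
Pooled p̂ = (372+59)/(532+110) = 431/642 = 0.671340.
SE = √(p̂(1−p̂)(1/n₁+1/n₂)) = √(0.671340·0.328660·0.0109706) = √(0.00242059) = 0.049199.
z = (0.699248 − 0.536364)/0.049199 = 0.162884/0.049199 = 3.3107.
p-value = P(Z < 3.311) ≈ 0.9995. With α = 0.025, fail to reject H₀.

z = 3.3107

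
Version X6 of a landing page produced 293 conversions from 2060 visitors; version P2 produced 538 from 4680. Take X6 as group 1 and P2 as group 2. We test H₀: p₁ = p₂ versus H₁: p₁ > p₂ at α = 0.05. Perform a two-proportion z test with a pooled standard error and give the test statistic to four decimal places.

z = 3.1377

p̂₁ = 293/2060 ≈ 0.142233, p̂₂ = 538/4680 ≈ 0.114957.
Pooled p̂ = (293+538)/(2060+4680) = 831/6740 = 0.123294.
SE = √(p̂(1−p̂)(1/n₁+1/n₂)) = √(0.123294·0.876706·0.000699112) = √(7.55687e-05) = 0.008693.
z = (0.142233 − 0.114957)/0.008693 = 0.027276/0.008693 = 3.1377.
p-value = P(Z > 3.138) ≈ 0.0009, so at α = 0.05 we reject H₀.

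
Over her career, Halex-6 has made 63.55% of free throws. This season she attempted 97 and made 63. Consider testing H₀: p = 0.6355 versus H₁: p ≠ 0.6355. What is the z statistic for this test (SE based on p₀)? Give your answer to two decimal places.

p̂ = 63/97 ≈ 0.6495.
Under H₀, SE = √(0.6355·0.3645/97) = √(0.00238804) = 0.0489.
z = (0.6495 − 0.6355)/0.0489 = 0.0140/0.0489 = 0.29.

z = 0.29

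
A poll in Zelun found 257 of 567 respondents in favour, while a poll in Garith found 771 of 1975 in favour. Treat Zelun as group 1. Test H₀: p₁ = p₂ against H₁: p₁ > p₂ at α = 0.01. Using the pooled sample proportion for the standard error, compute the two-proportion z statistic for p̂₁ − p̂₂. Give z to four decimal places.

p̂₁ = 257/567 ≈ 0.453263, p̂₂ = 771/1975 ≈ 0.390380.
Pooled p̂ = (257+771)/(567+1975) = 1028/2542 = 0.404406.
SE = √(p̂(1−p̂)(1/n₁+1/n₂)) = √(0.404406·0.595594·0.00227) = √(0.000546756) = 0.023383.
z = (0.453263 − 0.390380)/0.023383 = 0.062883/0.023383 = 2.6893.
p-value = P(Z > 2.689) ≈ 0.0036; since p < α = 0.01, reject H₀.

z = 2.6893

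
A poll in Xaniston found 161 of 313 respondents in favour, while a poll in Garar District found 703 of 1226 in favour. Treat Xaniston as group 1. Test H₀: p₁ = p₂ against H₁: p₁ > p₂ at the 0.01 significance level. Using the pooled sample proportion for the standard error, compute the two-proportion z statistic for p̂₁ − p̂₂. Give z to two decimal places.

z = -1.88

p̂₁ = 161/313 ≈ 0.5144, p̂₂ = 703/1226 ≈ 0.5734.
Pooled p̂ = (161+703)/(313+1226) = 864/1539 = 0.5614.
SE = √(p̂(1−p̂)(1/n₁+1/n₂)) = √(0.5614·0.4386·0.00401055) = √(0.000987516) = 0.0314.
z = (0.5144 − 0.5734)/0.0314 = -0.0590/0.0314 = -1.88.
p-value = P(Z > -1.879) ≈ 0.9698, so at α = 0.01 we fail to reject H₀.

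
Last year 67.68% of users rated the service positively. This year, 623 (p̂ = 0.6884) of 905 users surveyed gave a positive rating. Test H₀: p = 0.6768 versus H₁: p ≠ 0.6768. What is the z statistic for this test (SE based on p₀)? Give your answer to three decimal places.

p̂ = 623/905 = 0.68840.
Under H₀, SE = √(0.6768·0.3232/905) = √(0.000241704) = 0.01555.
z = (0.68840 − 0.6768)/0.01555 = 0.01160/0.01555 = 0.746.
Two-sided p-value ≈ 2·Φ(−0.746) = 0.4557.

z = 0.746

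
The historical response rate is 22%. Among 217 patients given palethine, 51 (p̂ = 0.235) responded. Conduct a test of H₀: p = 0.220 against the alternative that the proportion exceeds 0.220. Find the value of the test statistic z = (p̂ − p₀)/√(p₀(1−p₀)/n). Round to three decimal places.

z = 0.534

p̂ = 51/217 = 0.23502.
Under H₀, SE = √(0.22·0.78/217) = √(0.000790783) = 0.02812.
z = (0.23502 − 0.22)/0.02812 = 0.01502/0.02812 = 0.534.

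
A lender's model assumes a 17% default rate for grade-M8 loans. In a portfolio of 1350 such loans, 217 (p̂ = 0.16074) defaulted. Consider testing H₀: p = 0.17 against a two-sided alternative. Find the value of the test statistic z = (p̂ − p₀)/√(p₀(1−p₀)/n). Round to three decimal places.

z = -0.906

p̂ = 217/1350 ≈ 0.16074.
Standard error under H₀: √(0.17×0.83/1350) = 0.01022.
z = (0.16074 − 0.17)/0.01022 = -0.00926/0.01022 = -0.906.
p-value = 2·P(Z > 0.906) ≈ 0.3651.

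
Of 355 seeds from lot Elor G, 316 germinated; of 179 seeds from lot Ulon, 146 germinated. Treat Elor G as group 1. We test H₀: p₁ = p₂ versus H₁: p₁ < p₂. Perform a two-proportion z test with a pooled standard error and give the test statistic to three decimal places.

p̂₁ = 316/355 ≈ 0.89014, p̂₂ = 146/179 ≈ 0.81564.
Pooled p̂ = (316+146)/(355+179) = 462/534 = 0.86517.
SE = √(0.116652 × 0.00840349) = 0.03131.
z = (0.89014 − 0.81564)/0.03131 = 0.07450/0.03131 = 2.379.

z = 2.379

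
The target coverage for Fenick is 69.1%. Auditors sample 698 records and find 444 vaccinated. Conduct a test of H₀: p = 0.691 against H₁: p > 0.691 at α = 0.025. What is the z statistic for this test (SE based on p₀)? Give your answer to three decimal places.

p̂ = 444/698 ≈ 0.63610.
Under H₀, SE = √(0.691·0.309/698) = √(0.000305901) = 0.01749.
z = (0.63610 − 0.691)/0.01749 = -0.05490/0.01749 = -3.139.
p-value = P(Z > -3.139) ≈ 0.9992. With α = 0.025, fail to reject H₀.

z = -3.139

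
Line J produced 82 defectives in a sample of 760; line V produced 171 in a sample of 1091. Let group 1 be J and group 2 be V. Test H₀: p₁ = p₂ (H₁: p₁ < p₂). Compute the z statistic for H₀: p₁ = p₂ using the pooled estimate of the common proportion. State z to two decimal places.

p̂₁ = 82/760 = 0.1079, p̂₂ = 171/1091 = 0.1567.
Pooled p̂ = (82+171)/(760+1091) = 253/1851 = 0.1367.
SE = √(p̂(1−p̂)(1/n₁+1/n₂)) = √(0.1367·0.8633·0.00223238) = √(0.000263422) = 0.0162.
z = (0.1079 − 0.1567)/0.0162 = -0.0488/0.0162 = -3.01.
p-value = P(Z < -3.009) ≈ 0.0013.

z = -3.01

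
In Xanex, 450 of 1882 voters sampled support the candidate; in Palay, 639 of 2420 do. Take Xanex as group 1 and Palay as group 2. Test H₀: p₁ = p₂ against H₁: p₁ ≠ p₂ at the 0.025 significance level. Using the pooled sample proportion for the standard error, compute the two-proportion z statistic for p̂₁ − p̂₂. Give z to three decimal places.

z = -1.866

p̂₁ = 450/1882 ≈ 0.2391073, p̂₂ = 639/2420 ≈ 0.2640496.
Pooled p̂ = (450+639)/(1882+2420) = 1089/4302 = 0.2531381.
SE = √(p̂(1−p̂)(1/n₁+1/n₂)) = √(0.2531381·0.7468619·0.000944573) = √(0.00017858) = 0.0133634.
z = (0.2391073 − 0.2640496)/0.0133634 = -0.0249423/0.0133634 = -1.866.
p-value = 2·P(Z > 1.866) ≈ 0.0620. With α = 0.025, fail to reject H₀.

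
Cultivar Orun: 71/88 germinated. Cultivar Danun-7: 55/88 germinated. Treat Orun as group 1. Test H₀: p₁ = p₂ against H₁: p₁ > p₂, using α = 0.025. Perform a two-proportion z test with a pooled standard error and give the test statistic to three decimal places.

p̂₁ = 71/88 ≈ 0.80682, p̂₂ = 55/88 ≈ 0.62500.
Pooled p̂ = (71+55)/(88+88) = 126/176 = 0.71591.
SE = √(0.203383 × 0.0227273) = 0.06799.
z = (0.80682 − 0.62500)/0.06799 = 0.18182/0.06799 = 2.674.
p-value = P(Z > 2.674) ≈ 0.0037, so at α = 0.025 we reject H₀.

z = 2.674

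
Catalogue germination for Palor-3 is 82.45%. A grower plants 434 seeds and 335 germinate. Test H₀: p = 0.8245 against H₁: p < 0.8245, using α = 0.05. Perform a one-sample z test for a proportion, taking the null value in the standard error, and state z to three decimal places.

z = -2.881

p̂ = 335/434 ≈ 0.77189.
Under H₀, SE = √(0.8245·0.1755/434) = √(0.00033341) = 0.01826.
z = (0.77189 − 0.8245)/0.01826 = -0.05261/0.01826 = -2.881.
p-value = P(Z < -2.881) ≈ 0.0020. With α = 0.05, reject H₀.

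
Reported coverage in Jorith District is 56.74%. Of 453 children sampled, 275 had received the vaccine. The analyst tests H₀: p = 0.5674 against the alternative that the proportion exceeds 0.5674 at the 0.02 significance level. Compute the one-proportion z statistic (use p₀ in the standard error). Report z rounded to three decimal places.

z = 1.704

p̂ = 275/453 = 0.60706.
Under H₀, SE = √(0.5674·0.4326/453) = √(0.000541848) = 0.02328.
z = (0.60706 − 0.5674)/0.02328 = 0.03966/0.02328 = 1.704.
p-value = P(Z > 1.704) ≈ 0.0442; since p > α = 0.02, fail to reject H₀.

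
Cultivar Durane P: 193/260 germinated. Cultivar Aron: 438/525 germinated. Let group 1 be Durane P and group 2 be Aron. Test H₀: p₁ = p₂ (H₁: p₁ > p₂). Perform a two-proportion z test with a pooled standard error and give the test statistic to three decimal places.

z = -3.054

p̂₁ = 193/260 ≈ 0.742308, p̂₂ = 438/525 ≈ 0.834286.
Pooled p̂ = (193+438)/(260+525) = 631/785 = 0.803822.
SE = √(p̂(1−p̂)(1/n₁+1/n₂)) = √(0.803822·0.196178·0.00575092) = √(0.000906876) = 0.030114.
z = (0.742308 − 0.834286)/0.030114 = -0.091978/0.030114 = -3.054.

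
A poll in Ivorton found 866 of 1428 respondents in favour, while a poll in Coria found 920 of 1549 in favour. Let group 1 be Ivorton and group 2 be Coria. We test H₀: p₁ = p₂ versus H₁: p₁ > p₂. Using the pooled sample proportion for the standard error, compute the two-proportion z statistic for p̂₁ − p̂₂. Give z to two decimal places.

p̂₁ = 866/1428 = 0.60644, p̂₂ = 920/1549 = 0.59393.
Pooled p̂ = (866+920)/(1428+1549) = 1786/2977 = 0.59993.
SE = √(p̂(1−p̂)(1/n₁+1/n₂)) = √(0.59993·0.40007·0.00134586) = √(0.000323024) = 0.01797.
z = (0.60644 − 0.59393)/0.01797 = 0.01251/0.01797 = 0.70.

z = 0.70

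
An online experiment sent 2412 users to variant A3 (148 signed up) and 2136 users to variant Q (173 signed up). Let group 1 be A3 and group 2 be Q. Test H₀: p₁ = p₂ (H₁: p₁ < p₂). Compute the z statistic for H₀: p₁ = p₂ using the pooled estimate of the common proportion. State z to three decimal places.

p̂₁ = 148/2412 ≈ 0.06136, p̂₂ = 173/2136 ≈ 0.08099.
Pooled p̂ = (148+173)/(2412+2136) = 321/4548 = 0.07058.
SE = √(p̂(1−p̂)(1/n₁+1/n₂)) = √(0.07058·0.92942·0.000882758) = √(5.7908e-05) = 0.00761.
z = (0.06136 − 0.08099)/0.00761 = -0.01963/0.00761 = -2.580.
p-value = P(Z < -2.580) ≈ 0.0049.

z = -2.580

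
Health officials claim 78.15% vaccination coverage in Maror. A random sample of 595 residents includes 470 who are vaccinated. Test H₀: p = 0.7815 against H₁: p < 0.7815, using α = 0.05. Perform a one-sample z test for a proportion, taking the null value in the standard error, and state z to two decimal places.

p̂ = 470/595 ≈ 0.7899.
Under H₀, SE = √(0.7815·0.2185/595) = √(0.000286988) = 0.0169.
z = (0.7899 − 0.7815)/0.0169 = 0.0084/0.0169 = 0.50.
p-value = P(Z < 0.497) ≈ 0.6903, so at α = 0.05 we fail to reject H₀.

z = 0.50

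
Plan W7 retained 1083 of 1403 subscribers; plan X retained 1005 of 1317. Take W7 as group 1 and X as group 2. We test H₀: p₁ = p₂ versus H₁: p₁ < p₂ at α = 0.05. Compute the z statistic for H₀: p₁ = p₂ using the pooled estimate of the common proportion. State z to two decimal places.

p̂₁ = 1083/1403 = 0.7719, p̂₂ = 1005/1317 = 0.7631.
Pooled p̂ = (1083+1005)/(1403+1317) = 2088/2720 = 0.7676.
SE = √(p̂(1−p̂)(1/n₁+1/n₂)) = √(0.7676·0.2324·0.00147206) = √(0.000262564) = 0.0162.
z = (0.7719 − 0.7631)/0.0162 = 0.0088/0.0162 = 0.54.
p-value = P(Z < 0.544) ≈ 0.7069. With α = 0.05, fail to reject H₀.

z = 0.54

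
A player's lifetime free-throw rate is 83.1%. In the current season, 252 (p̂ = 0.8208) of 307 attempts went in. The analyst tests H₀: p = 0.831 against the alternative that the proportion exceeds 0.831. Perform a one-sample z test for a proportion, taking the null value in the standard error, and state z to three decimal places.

p̂ = 252/307 = 0.82085.
Standard error under H₀: √(0.831×0.169/307) = 0.02139.
z = (0.82085 − 0.831)/0.02139 = -0.01015/0.02139 = -0.475.

z = -0.475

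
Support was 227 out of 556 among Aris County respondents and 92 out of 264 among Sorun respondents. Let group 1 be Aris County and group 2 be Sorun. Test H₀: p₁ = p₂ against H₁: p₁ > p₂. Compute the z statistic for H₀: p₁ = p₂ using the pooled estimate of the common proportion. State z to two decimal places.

p̂₁ = 227/556 = 0.4083, p̂₂ = 92/264 = 0.3485.
Pooled p̂ = (227+92)/(556+264) = 319/820 = 0.3890.
SE = √(0.237684 × 0.00558644) = 0.0364.
z = (0.4083 − 0.3485)/0.0364 = 0.0598/0.0364 = 1.64.

z = 1.64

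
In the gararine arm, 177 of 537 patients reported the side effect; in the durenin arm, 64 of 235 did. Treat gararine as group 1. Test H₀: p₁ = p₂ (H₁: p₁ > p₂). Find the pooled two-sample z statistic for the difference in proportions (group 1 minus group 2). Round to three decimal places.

z = 1.580

p̂₁ = 177/537 ≈ 0.32961, p̂₂ = 64/235 ≈ 0.27234.
Pooled p̂ = (177+64)/(537+235) = 241/772 = 0.31218.
SE = √(p̂(1−p̂)(1/n₁+1/n₂)) = √(0.31218·0.68782·0.00611752) = √(0.00131357) = 0.03624.
z = (0.32961 − 0.27234)/0.03624 = 0.05727/0.03624 = 1.580.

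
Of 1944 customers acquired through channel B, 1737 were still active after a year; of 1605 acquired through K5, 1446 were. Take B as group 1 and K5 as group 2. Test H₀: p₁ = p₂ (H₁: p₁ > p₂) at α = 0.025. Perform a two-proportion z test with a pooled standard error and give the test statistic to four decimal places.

p̂₁ = 1737/1944 ≈ 0.893519, p̂₂ = 1446/1605 ≈ 0.900935.
Pooled p̂ = (1737+1446)/(1944+1605) = 3183/3549 = 0.896872.
SE = √(p̂(1−p̂)(1/n₁+1/n₂)) = √(0.896872·0.103128·0.00113746) = √(0.000105206) = 0.010257.
z = (0.893519 − 0.900935)/0.010257 = -0.007416/0.010257 = -0.7230.
p-value = P(Z > -0.723) ≈ 0.7652; since p > α = 0.025, fail to reject H₀.

z = -0.7230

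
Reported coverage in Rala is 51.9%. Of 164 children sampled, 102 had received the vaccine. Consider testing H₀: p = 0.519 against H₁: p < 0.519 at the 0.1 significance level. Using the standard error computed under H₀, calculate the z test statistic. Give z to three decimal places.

p̂ = 102/164 = 0.621951.
Standard error under H₀: √(0.519×0.481/164) = 0.039015.
z = (0.621951 − 0.519)/0.039015 = 0.102951/0.039015 = 2.639.
p-value = P(Z < 2.639) ≈ 0.9958, so at α = 0.1 we fail to reject H₀.

z = 2.639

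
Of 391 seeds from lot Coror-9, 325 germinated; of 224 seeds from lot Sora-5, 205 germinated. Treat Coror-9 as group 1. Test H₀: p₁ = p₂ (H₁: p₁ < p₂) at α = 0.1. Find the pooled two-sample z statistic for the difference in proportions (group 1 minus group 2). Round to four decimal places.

p̂₁ = 325/391 ≈ 0.831202, p̂₂ = 205/224 ≈ 0.915179.
Pooled p̂ = (325+205)/(391+224) = 530/615 = 0.861789.
SE = √(0.119109 × 0.00702183) = 0.028920.
z = (0.831202 − 0.915179)/0.028920 = -0.083977/0.028920 = -2.9038.
p-value = P(Z < -2.904) ≈ 0.0018. With α = 0.1, reject H₀.

z = -2.9038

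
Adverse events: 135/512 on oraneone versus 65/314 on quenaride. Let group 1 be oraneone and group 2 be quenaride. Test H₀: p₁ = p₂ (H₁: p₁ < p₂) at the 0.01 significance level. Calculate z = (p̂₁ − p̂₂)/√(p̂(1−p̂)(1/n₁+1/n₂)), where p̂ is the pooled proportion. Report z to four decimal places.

z = 1.8455

p̂₁ = 135/512 = 0.263672, p̂₂ = 65/314 = 0.207006.
Pooled p̂ = (135+65)/(512+314) = 200/826 = 0.242131.
SE = √(0.183503 × 0.00513784) = 0.030705.
z = (0.263672 − 0.207006)/0.030705 = 0.056666/0.030705 = 1.8455.
p-value = P(Z < 1.845) ≈ 0.9675, so at α = 0.01 we fail to reject H₀.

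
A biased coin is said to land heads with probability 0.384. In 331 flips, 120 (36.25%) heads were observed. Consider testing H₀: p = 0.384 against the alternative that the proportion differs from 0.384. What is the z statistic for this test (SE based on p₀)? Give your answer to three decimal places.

p̂ = 120/331 = 0.36254.
SE = √(p₀(1−p₀)/n) = √(0.23654/331) = 0.02673.
z = (0.36254 − 0.384)/0.02673 = -0.02146/0.02673 = -0.803.
p-value = 2·P(Z > 0.803) ≈ 0.4221.

z = -0.803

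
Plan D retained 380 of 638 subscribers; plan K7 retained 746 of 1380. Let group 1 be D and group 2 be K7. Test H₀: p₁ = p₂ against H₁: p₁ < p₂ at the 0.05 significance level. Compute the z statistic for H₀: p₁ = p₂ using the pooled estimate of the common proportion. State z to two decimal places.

p̂₁ = 380/638 ≈ 0.5956, p̂₂ = 746/1380 ≈ 0.5406.
Pooled p̂ = (380+746)/(638+1380) = 1126/2018 = 0.5580.
SE = √(0.246639 × 0.00229204) = 0.0238.
z = (0.5956 − 0.5406)/0.0238 = 0.0550/0.0238 = 2.31.
p-value = P(Z < 2.315) ≈ 0.9897. With α = 0.05, fail to reject H₀.

z = 2.31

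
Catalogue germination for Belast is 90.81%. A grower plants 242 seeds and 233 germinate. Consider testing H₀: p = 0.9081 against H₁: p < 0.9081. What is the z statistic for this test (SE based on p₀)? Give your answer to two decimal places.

p̂ = 233/242 ≈ 0.96281.
Under H₀, SE = √(0.9081·0.0919/242) = √(0.000344853) = 0.01857.
z = (0.96281 − 0.9081)/0.01857 = 0.05471/0.01857 = 2.95.

z = 2.95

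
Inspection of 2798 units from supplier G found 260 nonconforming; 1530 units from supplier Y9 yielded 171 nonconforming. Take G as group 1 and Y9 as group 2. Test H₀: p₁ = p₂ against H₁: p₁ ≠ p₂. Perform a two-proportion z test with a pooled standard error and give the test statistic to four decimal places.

p̂₁ = 260/2798 = 0.092924, p̂₂ = 171/1530 = 0.111765.
Pooled p̂ = (260+171)/(2798+1530) = 431/4328 = 0.099584.
SE = √(0.0896671 × 0.00101099) = 0.009521.
z = (0.092924 − 0.111765)/0.009521 = -0.018841/0.009521 = -1.9789.

z = -1.9789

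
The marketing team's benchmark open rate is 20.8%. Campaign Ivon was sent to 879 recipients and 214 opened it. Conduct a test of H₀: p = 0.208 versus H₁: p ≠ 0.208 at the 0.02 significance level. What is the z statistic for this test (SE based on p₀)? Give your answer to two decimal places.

z = 2.59

p̂ = 214/879 = 0.2435.
Standard error under H₀: √(0.208×0.792/879) = 0.0137.
z = (0.2435 − 0.208)/0.0137 = 0.0355/0.0137 = 2.59.
p-value = 2·P(Z > 2.590) ≈ 0.0096; since p < α = 0.02, reject H₀.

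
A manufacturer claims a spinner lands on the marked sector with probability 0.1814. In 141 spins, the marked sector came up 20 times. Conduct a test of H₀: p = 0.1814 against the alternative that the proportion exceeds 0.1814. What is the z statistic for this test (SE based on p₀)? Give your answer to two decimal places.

z = -1.22

p̂ = 20/141 ≈ 0.1418.
SE = √(p₀(1−p₀)/n) = √(0.14849/141) = 0.0325.
z = (0.1418 − 0.1814)/0.0325 = -0.0396/0.0325 = -1.22.
p-value = P(Z > -1.219) ≈ 0.8886.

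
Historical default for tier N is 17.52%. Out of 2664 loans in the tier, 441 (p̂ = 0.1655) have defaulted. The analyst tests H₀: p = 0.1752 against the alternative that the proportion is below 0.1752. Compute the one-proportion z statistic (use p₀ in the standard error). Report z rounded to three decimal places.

p̂ = 441/2664 = 0.1655405.
SE = √(p₀(1−p₀)/n) = √(0.1445/2664) = 0.0073650.
z = (0.1655405 − 0.1752)/0.0073650 = -0.0096595/0.0073650 = -1.312.
p-value = P(Z < -1.312) ≈ 0.0948.

z = -1.312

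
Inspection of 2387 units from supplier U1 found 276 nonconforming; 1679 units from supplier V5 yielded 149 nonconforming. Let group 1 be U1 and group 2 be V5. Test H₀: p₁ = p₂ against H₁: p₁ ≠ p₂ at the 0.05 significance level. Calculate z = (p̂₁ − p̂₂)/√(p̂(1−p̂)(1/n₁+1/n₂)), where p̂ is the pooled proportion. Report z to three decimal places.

p̂₁ = 276/2387 ≈ 0.115626, p̂₂ = 149/1679 ≈ 0.088743.
Pooled p̂ = (276+149)/(2387+1679) = 425/4066 = 0.104525.
SE = √(0.0935998 × 0.00101453) = 0.009745.
z = (0.115626 − 0.088743)/0.009745 = 0.026883/0.009745 = 2.759.
p-value = 2·P(Z > 2.759) ≈ 0.0058, so at α = 0.05 we reject H₀.

z = 2.759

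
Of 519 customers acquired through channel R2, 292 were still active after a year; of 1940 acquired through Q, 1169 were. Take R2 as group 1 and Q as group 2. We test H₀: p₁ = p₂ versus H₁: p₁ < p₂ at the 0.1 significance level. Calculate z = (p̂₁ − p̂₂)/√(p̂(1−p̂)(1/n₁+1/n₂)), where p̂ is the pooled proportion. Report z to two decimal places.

p̂₁ = 292/519 ≈ 0.5626, p̂₂ = 1169/1940 ≈ 0.6026.
Pooled p̂ = (292+1169)/(519+1940) = 1461/2459 = 0.5941.
SE = √(p̂(1−p̂)(1/n₁+1/n₂)) = √(0.5941·0.4059·0.00244225) = √(0.000588916) = 0.0243.
z = (0.5626 − 0.6026)/0.0243 = -0.0400/0.0243 = -1.65.
p-value = P(Z < -1.647) ≈ 0.0498, so at α = 0.1 we reject H₀.

z = -1.65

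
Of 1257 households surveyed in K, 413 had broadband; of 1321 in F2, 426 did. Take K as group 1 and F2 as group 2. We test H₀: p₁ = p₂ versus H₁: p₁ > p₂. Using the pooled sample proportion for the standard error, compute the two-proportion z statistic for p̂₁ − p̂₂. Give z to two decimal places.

p̂₁ = 413/1257 ≈ 0.3286, p̂₂ = 426/1321 ≈ 0.3225.
Pooled p̂ = (413+426)/(1257+1321) = 839/2578 = 0.3254.
SE = √(p̂(1−p̂)(1/n₁+1/n₂)) = √(0.3254·0.6746·0.00155255) = √(0.000340832) = 0.0185.
z = (0.3286 − 0.3225)/0.0185 = 0.0061/0.0185 = 0.33.

z = 0.33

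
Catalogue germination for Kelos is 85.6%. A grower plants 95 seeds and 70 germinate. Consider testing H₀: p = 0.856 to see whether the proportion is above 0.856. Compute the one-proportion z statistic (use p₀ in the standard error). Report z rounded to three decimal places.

p̂ = 70/95 = 0.73684.
Under H₀, SE = √(0.856·0.144/95) = √(0.00129752) = 0.03602.
z = (0.73684 − 0.856)/0.03602 = -0.11916/0.03602 = -3.308.

z = -3.308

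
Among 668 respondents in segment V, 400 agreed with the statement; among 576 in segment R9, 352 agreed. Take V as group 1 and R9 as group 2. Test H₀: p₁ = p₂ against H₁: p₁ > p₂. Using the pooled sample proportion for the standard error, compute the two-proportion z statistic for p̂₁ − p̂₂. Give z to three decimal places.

p̂₁ = 400/668 ≈ 0.59880, p̂₂ = 352/576 ≈ 0.61111.
Pooled p̂ = (400+352)/(668+576) = 752/1244 = 0.60450.
SE = √(p̂(1−p̂)(1/n₁+1/n₂)) = √(0.60450·0.39550·0.00323312) = √(0.000772972) = 0.02780.
z = (0.59880 − 0.61111)/0.02780 = -0.01231/0.02780 = -0.443.
p-value = P(Z > -0.443) ≈ 0.6710.

z = -0.443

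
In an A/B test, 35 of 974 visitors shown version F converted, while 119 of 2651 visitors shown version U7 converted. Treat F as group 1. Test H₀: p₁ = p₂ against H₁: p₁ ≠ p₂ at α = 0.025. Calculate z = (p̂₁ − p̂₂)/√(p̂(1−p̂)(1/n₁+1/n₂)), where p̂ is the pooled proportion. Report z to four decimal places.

p̂₁ = 35/974 = 0.0359343, p̂₂ = 119/2651 = 0.0448887.
Pooled p̂ = (35+119)/(974+2651) = 154/3625 = 0.0424828.
SE = √(p̂(1−p̂)(1/n₁+1/n₂)) = √(0.0424828·0.9575172·0.00140391) = √(5.71082e-05) = 0.0075570.
z = (0.0359343 − 0.0448887)/0.0075570 = -0.0089544/0.0075570 = -1.1849.
Two-sided p-value ≈ 2·Φ(−1.185) = 0.2360. With α = 0.025, fail to reject H₀.

z = -1.1849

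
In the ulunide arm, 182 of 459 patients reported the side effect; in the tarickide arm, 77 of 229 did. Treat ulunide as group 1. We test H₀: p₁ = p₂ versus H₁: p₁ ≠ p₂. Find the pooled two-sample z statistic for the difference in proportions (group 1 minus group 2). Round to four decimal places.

p̂₁ = 182/459 = 0.396514, p̂₂ = 77/229 = 0.336245.
Pooled p̂ = (182+77)/(459+229) = 259/688 = 0.376453.
SE = √(0.234736 × 0.00654546) = 0.039198.
z = (0.396514 − 0.336245)/0.039198 = 0.060269/0.039198 = 1.5376.

z = 1.5376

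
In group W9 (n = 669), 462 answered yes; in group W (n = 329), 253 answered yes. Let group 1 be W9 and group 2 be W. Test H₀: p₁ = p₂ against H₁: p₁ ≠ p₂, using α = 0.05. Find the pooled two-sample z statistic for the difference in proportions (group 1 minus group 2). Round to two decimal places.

z = -2.58

p̂₁ = 462/669 ≈ 0.6906, p̂₂ = 253/329 ≈ 0.7690.
Pooled p̂ = (462+253)/(669+329) = 715/998 = 0.7164.
SE = √(0.203157 × 0.00453428) = 0.0304.
z = (0.6906 − 0.7690)/0.0304 = -0.0784/0.0304 = -2.58.
p-value = 2·P(Z > 2.584) ≈ 0.0098. With α = 0.05, reject H₀.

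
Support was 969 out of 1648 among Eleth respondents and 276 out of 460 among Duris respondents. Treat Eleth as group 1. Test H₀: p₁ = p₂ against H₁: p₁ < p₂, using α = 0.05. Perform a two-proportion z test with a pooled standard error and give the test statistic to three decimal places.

p̂₁ = 969/1648 = 0.58799, p̂₂ = 276/460 = 0.60000.
Pooled p̂ = (969+276)/(1648+460) = 1245/2108 = 0.59061.
SE = √(0.24179 × 0.00278071) = 0.02593.
z = (0.58799 − 0.60000)/0.02593 = -0.01201/0.02593 = -0.463.
p-value = P(Z < -0.463) ≈ 0.3216; since p > α = 0.05, fail to reject H₀.

z = -0.463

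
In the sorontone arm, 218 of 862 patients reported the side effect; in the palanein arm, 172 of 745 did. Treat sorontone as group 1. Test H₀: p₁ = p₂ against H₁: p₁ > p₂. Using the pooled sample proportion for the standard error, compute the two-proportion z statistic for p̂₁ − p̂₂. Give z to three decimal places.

p̂₁ = 218/862 = 0.25290, p̂₂ = 172/745 = 0.23087.
Pooled p̂ = (218+172)/(862+745) = 390/1607 = 0.24269.
SE = √(p̂(1−p̂)(1/n₁+1/n₂)) = √(0.24269·0.75731·0.00250237) = √(0.000459913) = 0.02145.
z = (0.25290 − 0.23087)/0.02145 = 0.02203/0.02145 = 1.027.
p-value = P(Z > 1.027) ≈ 0.1522.

z = 1.027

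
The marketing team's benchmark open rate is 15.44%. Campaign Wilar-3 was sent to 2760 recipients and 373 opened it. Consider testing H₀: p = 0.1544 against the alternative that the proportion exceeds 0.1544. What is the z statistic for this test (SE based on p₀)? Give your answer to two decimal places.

p̂ = 373/2760 = 0.1351.
Standard error under H₀: √(0.1544×0.8456/2760) = 0.0069.
z = (0.1351 − 0.1544)/0.0069 = -0.0193/0.0069 = -2.80.

z = -2.80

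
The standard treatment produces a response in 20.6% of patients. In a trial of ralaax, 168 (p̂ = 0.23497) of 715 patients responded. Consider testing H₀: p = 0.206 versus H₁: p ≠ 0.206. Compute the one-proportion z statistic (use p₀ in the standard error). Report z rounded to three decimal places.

p̂ = 168/715 = 0.234965.
Under H₀, SE = √(0.206·0.794/715) = √(0.000228761) = 0.015125.
z = (0.234965 − 0.206)/0.015125 = 0.028965/0.015125 = 1.915.

z = 1.915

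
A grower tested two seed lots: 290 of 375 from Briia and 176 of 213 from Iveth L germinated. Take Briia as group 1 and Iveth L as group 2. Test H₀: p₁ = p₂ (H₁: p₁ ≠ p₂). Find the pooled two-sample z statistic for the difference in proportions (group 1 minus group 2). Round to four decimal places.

p̂₁ = 290/375 = 0.773333, p̂₂ = 176/213 = 0.826291.
Pooled p̂ = (290+176)/(375+213) = 466/588 = 0.792517.
SE = √(0.164434 × 0.0073615) = 0.034792.
z = (0.773333 − 0.826291)/0.034792 = -0.052958/0.034792 = -1.5221.
p-value = 2·P(Z > 1.522) ≈ 0.1280.

z = -1.5221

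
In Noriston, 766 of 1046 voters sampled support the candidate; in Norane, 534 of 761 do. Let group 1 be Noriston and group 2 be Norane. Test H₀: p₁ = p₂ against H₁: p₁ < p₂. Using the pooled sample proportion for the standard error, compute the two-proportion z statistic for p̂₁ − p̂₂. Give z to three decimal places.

z = 1.430

p̂₁ = 766/1046 = 0.732314, p̂₂ = 534/761 = 0.701708.
Pooled p̂ = (766+534)/(1046+761) = 1300/1807 = 0.719424.
SE = √(0.201853 × 0.00227008) = 0.021406.
z = (0.732314 − 0.701708)/0.021406 = 0.030606/0.021406 = 1.430.
p-value = P(Z < 1.430) ≈ 0.9236.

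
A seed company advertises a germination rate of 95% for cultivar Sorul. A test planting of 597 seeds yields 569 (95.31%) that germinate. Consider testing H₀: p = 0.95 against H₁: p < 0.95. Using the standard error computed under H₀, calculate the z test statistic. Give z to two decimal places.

z = 0.35

p̂ = 569/597 = 0.9531.
SE = √(p₀(1−p₀)/n) = √(0.0475/597) = 0.0089.
z = (0.9531 − 0.95)/0.0089 = 0.0031/0.0089 = 0.35.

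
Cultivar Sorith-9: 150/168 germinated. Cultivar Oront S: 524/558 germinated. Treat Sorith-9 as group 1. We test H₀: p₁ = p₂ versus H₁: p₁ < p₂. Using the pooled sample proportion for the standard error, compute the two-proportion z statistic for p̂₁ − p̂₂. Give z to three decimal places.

p̂₁ = 150/168 ≈ 0.892857, p̂₂ = 524/558 ≈ 0.939068.
Pooled p̂ = (150+524)/(168+558) = 674/726 = 0.928375.
SE = √(p̂(1−p̂)(1/n₁+1/n₂)) = √(0.928375·0.071625·0.0077445) = √(0.000514971) = 0.022693.
z = (0.892857 − 0.939068)/0.022693 = -0.046211/0.022693 = -2.036.
p-value = P(Z < -2.036) ≈ 0.0209.

z = -2.036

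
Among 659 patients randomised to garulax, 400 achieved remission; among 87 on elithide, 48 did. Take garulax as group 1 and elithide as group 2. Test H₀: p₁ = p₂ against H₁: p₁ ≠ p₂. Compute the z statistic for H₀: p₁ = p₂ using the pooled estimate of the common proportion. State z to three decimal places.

z = 0.989

p̂₁ = 400/659 ≈ 0.60698, p̂₂ = 48/87 ≈ 0.55172.
Pooled p̂ = (400+48)/(659+87) = 448/746 = 0.60054.
SE = √(p̂(1−p̂)(1/n₁+1/n₂)) = √(0.60054·0.39946·0.0130117) = √(0.00312141) = 0.05587.
z = (0.60698 − 0.55172)/0.05587 = 0.05526/0.05587 = 0.989.
Two-sided p-value ≈ 2·Φ(−0.989) = 0.3227.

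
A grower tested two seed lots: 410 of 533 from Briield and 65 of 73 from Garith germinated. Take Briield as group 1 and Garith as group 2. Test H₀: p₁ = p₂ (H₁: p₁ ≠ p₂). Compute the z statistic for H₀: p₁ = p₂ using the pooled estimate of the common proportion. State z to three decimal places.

p̂₁ = 410/533 = 0.76923, p̂₂ = 65/73 = 0.89041.
Pooled p̂ = (410+65)/(533+73) = 475/606 = 0.78383.
SE = √(p̂(1−p̂)(1/n₁+1/n₂)) = √(0.78383·0.21617·0.0155748) = √(0.00263902) = 0.05137.
z = (0.76923 − 0.89041)/0.05137 = -0.12118/0.05137 = -2.359.
Two-sided p-value ≈ 2·Φ(−2.359) = 0.0183.

z = -2.359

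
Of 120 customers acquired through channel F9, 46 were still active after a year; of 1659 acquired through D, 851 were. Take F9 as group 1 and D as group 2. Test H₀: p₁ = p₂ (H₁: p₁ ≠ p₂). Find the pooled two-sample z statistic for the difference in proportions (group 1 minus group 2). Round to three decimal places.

p̂₁ = 46/120 ≈ 0.38333, p̂₂ = 851/1659 ≈ 0.51296.
Pooled p̂ = (46+851)/(120+1659) = 897/1779 = 0.50422.
SE = √(0.249982 × 0.00893611) = 0.04726.
z = (0.38333 − 0.51296)/0.04726 = -0.12963/0.04726 = -2.743.
p-value = 2·P(Z > 2.743) ≈ 0.0061.

z = -2.743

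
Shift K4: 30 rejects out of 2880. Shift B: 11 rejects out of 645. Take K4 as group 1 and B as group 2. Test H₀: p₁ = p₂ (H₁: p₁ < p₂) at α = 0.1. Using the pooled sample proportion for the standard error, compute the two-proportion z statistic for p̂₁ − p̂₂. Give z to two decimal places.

p̂₁ = 30/2880 = 0.01042, p̂₂ = 11/645 = 0.01705.
Pooled p̂ = (30+11)/(2880+645) = 41/3525 = 0.01163.
SE = √(p̂(1−p̂)(1/n₁+1/n₂)) = √(0.01163·0.98837·0.00189761) = √(2.18148e-05) = 0.00467.
z = (0.01042 − 0.01705)/0.00467 = -0.00663/0.00467 = -1.42.
p-value = P(Z < -1.421) ≈ 0.0776. With α = 0.1, reject H₀.

z = -1.42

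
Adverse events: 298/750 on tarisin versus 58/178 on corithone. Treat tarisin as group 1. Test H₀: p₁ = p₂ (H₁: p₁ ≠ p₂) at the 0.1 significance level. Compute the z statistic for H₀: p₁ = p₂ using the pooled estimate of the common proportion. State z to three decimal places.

z = 1.763

p̂₁ = 298/750 = 0.39733, p̂₂ = 58/178 = 0.32584.
Pooled p̂ = (298+58)/(750+178) = 356/928 = 0.38362.
SE = √(0.236456 × 0.00695131) = 0.04054.
z = (0.39733 − 0.32584)/0.04054 = 0.07149/0.04054 = 1.763.
Two-sided p-value ≈ 2·Φ(−1.763) = 0.0778; since p < α = 0.1, reject H₀.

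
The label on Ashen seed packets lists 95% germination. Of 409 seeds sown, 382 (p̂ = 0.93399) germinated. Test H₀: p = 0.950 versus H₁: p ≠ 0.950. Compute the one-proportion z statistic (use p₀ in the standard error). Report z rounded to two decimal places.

z = -1.49

p̂ = 382/409 ≈ 0.93399.
SE = √(p₀(1−p₀)/n) = √(0.0475/409) = 0.01078.
z = (0.93399 − 0.95)/0.01078 = -0.01601/0.01078 = -1.49.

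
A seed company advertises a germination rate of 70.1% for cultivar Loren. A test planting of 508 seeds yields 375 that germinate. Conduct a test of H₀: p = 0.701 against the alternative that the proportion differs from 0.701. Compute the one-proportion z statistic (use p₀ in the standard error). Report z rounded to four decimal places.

p̂ = 375/508 ≈ 0.7381890.
Standard error under H₀: √(0.701×0.299/508) = 0.0203125.
z = (0.7381890 − 0.701)/0.0203125 = 0.0371890/0.0203125 = 1.8308.
Two-sided p-value ≈ 2·Φ(−1.831) = 0.0671.

z = 1.8308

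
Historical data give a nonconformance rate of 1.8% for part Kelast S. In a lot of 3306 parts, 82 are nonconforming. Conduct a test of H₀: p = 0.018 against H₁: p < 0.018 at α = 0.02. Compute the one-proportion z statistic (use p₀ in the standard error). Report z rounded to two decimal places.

p̂ = 82/3306 ≈ 0.02480.
Under H₀, SE = √(0.018·0.982/3306) = √(5.34664e-06) = 0.00231.
z = (0.02480 − 0.018)/0.00231 = 0.00680/0.00231 = 2.94.
p-value = P(Z < 2.942) ≈ 0.9984; since p > α = 0.02, fail to reject H₀.

z = 2.94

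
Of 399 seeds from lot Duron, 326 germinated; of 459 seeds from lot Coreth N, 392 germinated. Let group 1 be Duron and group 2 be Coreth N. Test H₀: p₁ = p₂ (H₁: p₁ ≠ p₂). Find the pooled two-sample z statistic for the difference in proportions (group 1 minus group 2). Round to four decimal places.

z = -1.4624

p̂₁ = 326/399 = 0.817043, p̂₂ = 392/459 = 0.854031.
Pooled p̂ = (326+392)/(399+459) = 718/858 = 0.836830.
SE = √(0.136546 × 0.00468491) = 0.025292.
z = (0.817043 − 0.854031)/0.025292 = -0.036988/0.025292 = -1.4624.
p-value = 2·P(Z > 1.462) ≈ 0.1436.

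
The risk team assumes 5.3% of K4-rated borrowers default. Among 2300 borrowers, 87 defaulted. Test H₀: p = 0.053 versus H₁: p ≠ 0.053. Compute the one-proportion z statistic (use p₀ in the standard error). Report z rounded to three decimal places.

p̂ = 87/2300 = 0.03783.
SE = √(p₀(1−p₀)/n) = √(0.050191/2300) = 0.00467.
z = (0.03783 − 0.053)/0.00467 = -0.01517/0.00467 = -3.248.
p-value = 2·P(Z > 3.248) ≈ 0.0012.

z = -3.248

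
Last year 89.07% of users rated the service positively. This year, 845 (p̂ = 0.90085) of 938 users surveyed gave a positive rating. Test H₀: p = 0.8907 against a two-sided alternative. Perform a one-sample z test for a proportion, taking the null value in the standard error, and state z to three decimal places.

p̂ = 845/938 ≈ 0.900853.
Under H₀, SE = √(0.8907·0.1093/938) = √(0.000103788) = 0.010188.
z = (0.900853 − 0.8907)/0.010188 = 0.010153/0.010188 = 0.997.
p-value = 2·P(Z > 0.997) ≈ 0.3190.

z = 0.997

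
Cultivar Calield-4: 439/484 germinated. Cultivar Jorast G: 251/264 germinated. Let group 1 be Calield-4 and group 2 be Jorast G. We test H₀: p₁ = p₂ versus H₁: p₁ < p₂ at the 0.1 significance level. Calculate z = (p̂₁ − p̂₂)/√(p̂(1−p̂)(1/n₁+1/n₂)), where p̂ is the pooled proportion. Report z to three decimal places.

z = -2.137

p̂₁ = 439/484 ≈ 0.907025, p̂₂ = 251/264 ≈ 0.950758.
Pooled p̂ = (439+251)/(484+264) = 690/748 = 0.922460.
SE = √(p̂(1−p̂)(1/n₁+1/n₂)) = √(0.922460·0.077540·0.00585399) = √(0.000418722) = 0.020463.
z = (0.907025 − 0.950758)/0.020463 = -0.043733/0.020463 = -2.137.
p-value = P(Z < -2.137) ≈ 0.0163, so at α = 0.1 we reject H₀.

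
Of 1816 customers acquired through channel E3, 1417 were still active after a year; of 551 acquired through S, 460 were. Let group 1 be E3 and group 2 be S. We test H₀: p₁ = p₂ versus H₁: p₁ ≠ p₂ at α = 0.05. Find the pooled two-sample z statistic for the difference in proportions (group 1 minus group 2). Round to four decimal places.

p̂₁ = 1417/1816 ≈ 0.780286, p̂₂ = 460/551 ≈ 0.834846.
Pooled p̂ = (1417+460)/(1816+551) = 1877/2367 = 0.792987.
SE = √(p̂(1−p̂)(1/n₁+1/n₂)) = √(0.792987·0.207013·0.00236554) = √(0.000388324) = 0.019706.
z = (0.780286 − 0.834846)/0.019706 = -0.054560/0.019706 = -2.7687.
p-value = 2·P(Z > 2.769) ≈ 0.0056; since p < α = 0.05, reject H₀.

z = -2.7687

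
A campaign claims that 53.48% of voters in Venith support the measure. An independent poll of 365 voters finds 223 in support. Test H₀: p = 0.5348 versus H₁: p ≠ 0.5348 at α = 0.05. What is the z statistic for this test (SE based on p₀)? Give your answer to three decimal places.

z = 2.917

p̂ = 223/365 ≈ 0.61096.
SE = √(p₀(1−p₀)/n) = √(0.24879/365) = 0.02611.
z = (0.61096 − 0.5348)/0.02611 = 0.07616/0.02611 = 2.917.
p-value = 2·P(Z > 2.917) ≈ 0.0035; since p < α = 0.05, reject H₀.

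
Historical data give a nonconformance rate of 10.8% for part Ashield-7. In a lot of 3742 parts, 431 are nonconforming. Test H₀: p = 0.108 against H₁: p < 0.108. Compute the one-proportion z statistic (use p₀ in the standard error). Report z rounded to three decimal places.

z = 1.415

p̂ = 431/3742 = 0.115179.
Under H₀, SE = √(0.108·0.892/3742) = √(2.57445e-05) = 0.005074.
z = (0.115179 − 0.108)/0.005074 = 0.007179/0.005074 = 1.415.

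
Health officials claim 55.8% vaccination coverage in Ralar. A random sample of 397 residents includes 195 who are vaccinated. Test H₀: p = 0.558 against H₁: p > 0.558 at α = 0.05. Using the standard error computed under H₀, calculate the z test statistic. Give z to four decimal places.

z = -2.6807

p̂ = 195/397 ≈ 0.491184.
SE = √(p₀(1−p₀)/n) = √(0.24664/397) = 0.024925.
z = (0.491184 − 0.558)/0.024925 = -0.066816/0.024925 = -2.6807.
p-value = P(Z > -2.681) ≈ 0.9963. With α = 0.05, fail to reject H₀.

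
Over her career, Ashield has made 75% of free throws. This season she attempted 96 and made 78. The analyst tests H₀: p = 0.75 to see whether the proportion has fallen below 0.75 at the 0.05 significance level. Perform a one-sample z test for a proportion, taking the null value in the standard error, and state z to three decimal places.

z = 1.414

p̂ = 78/96 ≈ 0.81250.
SE = √(p₀(1−p₀)/n) = √(0.1875/96) = 0.04419.
z = (0.81250 − 0.75)/0.04419 = 0.06250/0.04419 = 1.414.
p-value = P(Z < 1.414) ≈ 0.9214. With α = 0.05, fail to reject H₀.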